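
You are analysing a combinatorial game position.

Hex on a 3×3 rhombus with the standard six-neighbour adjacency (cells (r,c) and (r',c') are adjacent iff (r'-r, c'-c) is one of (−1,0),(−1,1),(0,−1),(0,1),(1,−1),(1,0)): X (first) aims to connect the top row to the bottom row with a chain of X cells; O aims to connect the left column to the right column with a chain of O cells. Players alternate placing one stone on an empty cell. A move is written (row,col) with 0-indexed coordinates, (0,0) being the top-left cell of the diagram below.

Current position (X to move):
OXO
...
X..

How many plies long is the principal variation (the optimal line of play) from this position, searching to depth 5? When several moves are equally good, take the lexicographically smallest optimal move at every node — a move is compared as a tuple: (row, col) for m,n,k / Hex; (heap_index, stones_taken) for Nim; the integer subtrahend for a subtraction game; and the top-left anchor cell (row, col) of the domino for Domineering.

ply 1, X at OXO/.../X.. | (1,0)=+1→OXO/X../X..*; (1,1)=+1→OXO/.X./X..; (1,2)=+1→OXO/..X/X..; (2,1)=+1→OXO/.../XX.; (2,2)=+1→OXO/.../X.X
ply 2: OXO/X../X.. is terminal -1 (O); from OXO/.../X.. depth 5

PV length from [OXO/.../X..]: 1 ply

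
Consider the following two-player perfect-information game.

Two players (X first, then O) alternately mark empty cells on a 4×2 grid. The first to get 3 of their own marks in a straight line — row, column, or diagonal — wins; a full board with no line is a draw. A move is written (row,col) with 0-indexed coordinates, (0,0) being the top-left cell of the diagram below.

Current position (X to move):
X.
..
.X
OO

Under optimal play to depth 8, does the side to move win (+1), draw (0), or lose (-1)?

ply 1, X at X./../.X/OO | (0,1)=+0→XX/../.X/OO*; (1,0)=+0→X./X./.X/OO; (1,1)=+0→X./.X/.X/OO; (2,0)=+0→X./../XX/OO
ply 2, O at XX/../.X/OO | (1,0)=-1→XX/O./.X/OO; (1,1)=+0→XX/.O/.X/OO*; (2,0)=-1→XX/../OX/OO
ply 3, X at XX/.O/.X/OO | (1,0)=+0→XX/XO/.X/OO*; (2,0)=+0→XX/.O/XX/OO
ply 4, O at XX/XO/.X/OO | (2,0)=+0→XX/XO/OX/OO*
ply 5: XX/XO/OX/OO is terminal +0 (X); from X./../.X/OO depth 8

value(X./../.X/OO, X) = 0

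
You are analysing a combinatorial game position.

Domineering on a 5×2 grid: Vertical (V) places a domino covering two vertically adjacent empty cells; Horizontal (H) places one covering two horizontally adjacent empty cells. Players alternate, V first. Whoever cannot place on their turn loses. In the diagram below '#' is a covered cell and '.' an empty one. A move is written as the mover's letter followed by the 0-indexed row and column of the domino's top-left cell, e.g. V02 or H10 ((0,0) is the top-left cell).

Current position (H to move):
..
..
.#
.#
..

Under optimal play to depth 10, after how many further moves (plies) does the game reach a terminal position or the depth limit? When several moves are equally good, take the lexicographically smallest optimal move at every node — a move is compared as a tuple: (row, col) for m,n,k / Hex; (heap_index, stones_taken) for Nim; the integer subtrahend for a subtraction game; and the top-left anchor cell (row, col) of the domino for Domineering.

PV length from [../../.#/.#/..]: 3 plies

ply 1, H at ../../.#/.#/.. | H00=+1→##/../.#/.#/..*; H10=+1→../##/.#/.#/..; H40=-1→../../.#/.#/##
ply 2, V at ##/../.#/.#/.. | V10=-1→##/#./##/.#/..*; V20=-1→##/../##/##/..; V30=-1→##/../.#/##/#.
ply 3, H at ##/#./##/.#/.. | H40=+1→##/#./##/.#/##*
ply 4: ##/#./##/.#/## is terminal -1 (V); from ../../.#/.#/.. depth 10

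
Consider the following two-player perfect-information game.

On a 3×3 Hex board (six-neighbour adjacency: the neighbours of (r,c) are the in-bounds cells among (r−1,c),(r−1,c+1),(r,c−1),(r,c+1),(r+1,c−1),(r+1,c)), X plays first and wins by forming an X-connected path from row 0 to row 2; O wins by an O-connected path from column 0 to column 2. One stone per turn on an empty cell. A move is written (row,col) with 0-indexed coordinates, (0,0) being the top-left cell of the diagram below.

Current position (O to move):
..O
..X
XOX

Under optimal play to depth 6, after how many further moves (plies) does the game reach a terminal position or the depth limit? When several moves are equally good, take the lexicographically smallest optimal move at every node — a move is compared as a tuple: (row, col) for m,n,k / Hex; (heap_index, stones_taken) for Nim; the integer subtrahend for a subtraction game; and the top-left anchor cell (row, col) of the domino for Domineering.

ply 1, O at ..O/..X/XOX | (0,0)=-1→O.O/..X/XOX; (0,1)=+1→.OO/..X/XOX*; (1,0)=+1→..O/O.X/XOX; (1,1)=-1→..O/.OX/XOX
ply 2, X at .OO/..X/XOX | (0,0)=-1→XOO/..X/XOX*; (1,0)=-1→.OO/X.X/XOX; (1,1)=-1→.OO/.XX/XOX
ply 3, O at XOO/..X/XOX | (1,0)=+1→XOO/O.X/XOX*; (1,1)=-1→XOO/.OX/XOX
ply 4: XOO/O.X/XOX is terminal -1 (X); from ..O/..X/XOX depth 6

PV length from [..O/..X/XOX]: 3 plies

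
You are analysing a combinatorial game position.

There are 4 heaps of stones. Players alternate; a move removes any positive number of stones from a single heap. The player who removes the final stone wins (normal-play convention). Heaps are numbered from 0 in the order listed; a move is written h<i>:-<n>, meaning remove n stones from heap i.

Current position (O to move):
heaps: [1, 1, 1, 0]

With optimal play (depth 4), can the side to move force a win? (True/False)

[(1,1,1,0)] O move#1: h0:-1:+1/(0,1,1,0)*, h1:-1:+1/(1,0,1,0), h2:-1:+1/(1,1,0,0)
[(0,1,1,0)] X move#2: h1:-1:-1/(0,0,1,0)*, h2:-1:-1/(0,1,0,0)
[(0,0,1,0)] O move#3: h2:-1:+1/(0,0,0,0)*
[(0,0,0,0)] end (terminal -1, X#4); searched (1,1,1,0) to 4

O winning at [(1,1,1,0)]: True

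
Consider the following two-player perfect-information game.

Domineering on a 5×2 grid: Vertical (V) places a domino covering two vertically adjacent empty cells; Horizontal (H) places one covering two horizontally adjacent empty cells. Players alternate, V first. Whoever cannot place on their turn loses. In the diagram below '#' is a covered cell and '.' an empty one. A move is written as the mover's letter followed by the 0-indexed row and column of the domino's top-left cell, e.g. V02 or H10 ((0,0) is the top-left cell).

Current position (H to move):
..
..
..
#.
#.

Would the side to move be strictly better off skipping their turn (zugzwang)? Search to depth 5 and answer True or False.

[../../../#./#.] H move#1: H00:-1/##/../../#./#., H10:+1/../##/../#./#.*, H20:-1/../../##/#./#.
[../##/../#./#.] V move#2: V21:-1/../##/.#/##/#.*, V31:-1/../##/../##/##
[../##/.#/##/#.] H move#3: H00:+1/##/##/.#/##/#.*
[##/##/.#/##/#.] end (terminal -1, V#4); searched ../../../#./#. to 5
pass branch (V moves first from the same position):
  | [../../../#./#.] V move#1: V00:+1/#./#./../#./#.*, V01:+1/.#/.#/../#./#., V10:+1/../#./#./#./#., V11:+1/../.#/.#/#./#., V21:-1/../../.#/##/#., V31:-1/../../../##/##
  | [#./#./../#./#.] H move#2: H20:-1/#./#./##/#./#.*
  | [#./#./##/#./#.] V move#3: V01:+1/##/##/##/#./#.*, V31:+1/#./#./##/##/##
  | [##/##/##/#./#.] end (terminal -1, H#4); searched ../../../#./#. to 5
H moving scores +1; H passing scores -1

zugzwang(../../../#./#., H) = False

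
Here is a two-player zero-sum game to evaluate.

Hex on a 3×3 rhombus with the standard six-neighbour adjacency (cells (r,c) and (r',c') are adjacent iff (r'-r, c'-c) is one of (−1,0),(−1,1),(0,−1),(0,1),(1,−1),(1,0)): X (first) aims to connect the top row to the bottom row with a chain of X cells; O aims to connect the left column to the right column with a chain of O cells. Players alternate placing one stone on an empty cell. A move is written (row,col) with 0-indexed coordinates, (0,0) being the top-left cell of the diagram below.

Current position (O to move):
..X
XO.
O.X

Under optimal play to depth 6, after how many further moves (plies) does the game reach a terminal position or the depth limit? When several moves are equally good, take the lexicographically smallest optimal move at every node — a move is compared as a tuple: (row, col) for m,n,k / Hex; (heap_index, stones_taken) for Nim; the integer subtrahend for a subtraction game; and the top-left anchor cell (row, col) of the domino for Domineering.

PV length from [..X/XO./O.X]: 1 ply

p1 O@[..X/XO./O.X]: (0,0)[O.X/XO./O.X]-1 (0,1)[.OX/XO./O.X]-1 (1,2)[..X/XOO/O.X]+1* (2,1)[..X/XO./OOX]-1
p2 X@[..X/XOO/O.X] terminal -1; root [..X/XO./O.X] d6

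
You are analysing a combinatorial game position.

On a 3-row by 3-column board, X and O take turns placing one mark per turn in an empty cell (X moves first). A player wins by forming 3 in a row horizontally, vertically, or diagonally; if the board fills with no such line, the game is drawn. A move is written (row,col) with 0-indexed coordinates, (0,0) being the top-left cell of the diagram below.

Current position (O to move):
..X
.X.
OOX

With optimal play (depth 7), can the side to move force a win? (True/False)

[..X/.X./OOX] O move#1: (0,0):-1/O.X/.X./OOX*, (0,1):-1/.OX/.X./OOX, (1,0):-1/..X/OX./OOX, (1,2):-1/..X/.XO/OOX
[O.X/.X./OOX] X move#2: (0,1):-1/OXX/.X./OOX, (1,0):+0/O.X/XX./OOX, (1,2):+1/O.X/.XX/OOX*
[O.X/.XX/OOX] end (terminal -1, O#3); searched ..X/.X./OOX to 7

O winning at [..X/.X./OOX]: False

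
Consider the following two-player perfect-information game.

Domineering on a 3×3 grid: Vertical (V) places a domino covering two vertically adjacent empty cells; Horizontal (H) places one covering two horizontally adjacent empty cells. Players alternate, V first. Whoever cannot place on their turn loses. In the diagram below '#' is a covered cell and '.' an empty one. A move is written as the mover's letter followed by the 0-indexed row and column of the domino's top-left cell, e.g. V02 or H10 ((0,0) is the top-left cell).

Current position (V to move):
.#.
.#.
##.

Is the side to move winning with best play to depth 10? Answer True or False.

p1 V@[.#./.#./##.]: V00[##./##./##.]+1* V02[.##/.##/##.]+1 V12[.#./.##/###]+1
p2 H@[##./##./##.] terminal -1; root [.#./.#./##.] d10

V winning at [.#./.#./##.]: True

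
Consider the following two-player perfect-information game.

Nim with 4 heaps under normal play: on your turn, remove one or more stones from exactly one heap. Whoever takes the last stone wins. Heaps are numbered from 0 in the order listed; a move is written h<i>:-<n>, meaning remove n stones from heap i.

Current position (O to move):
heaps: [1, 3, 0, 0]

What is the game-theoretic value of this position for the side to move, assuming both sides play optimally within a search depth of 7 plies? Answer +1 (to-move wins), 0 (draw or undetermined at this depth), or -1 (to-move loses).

value((1,3,0,0), O) = +1

[(1,3,0,0)] O move#1: h0:-1:-1/(0,3,0,0), h1:-1:-1/(1,2,0,0), h1:-2:+1/(1,1,0,0)*, h1:-3:-1/(1,0,0,0)
[(1,1,0,0)] X move#2: h0:-1:-1/(0,1,0,0)*, h1:-1:-1/(1,0,0,0)
[(0,1,0,0)] O move#3: h1:-1:+1/(0,0,0,0)*
[(0,0,0,0)] end (terminal -1, X#4); searched (1,3,0,0) to 7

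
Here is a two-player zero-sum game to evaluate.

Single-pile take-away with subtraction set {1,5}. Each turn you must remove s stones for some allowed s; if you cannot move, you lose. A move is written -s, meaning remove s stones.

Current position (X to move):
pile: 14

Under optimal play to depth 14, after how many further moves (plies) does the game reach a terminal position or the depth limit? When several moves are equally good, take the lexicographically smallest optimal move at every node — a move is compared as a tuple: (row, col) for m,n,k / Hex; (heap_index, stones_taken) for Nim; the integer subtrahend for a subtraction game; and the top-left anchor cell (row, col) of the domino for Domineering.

[14] X move#1: -1:-1/13*, -5:-1/9
[13] O move#2: -1:+1/12*, -5:+1/8
[12] X move#3: -1:-1/11*, -5:-1/7
[11] O move#4: -1:+1/10*, -5:+1/6
[10] X move#5: -1:-1/9*, -5:-1/5
[9] O move#6: -1:+1/8*, -5:+1/4
[8] X move#7: -1:-1/7*, -5:-1/3
[7] O move#8: -1:+1/6*, -5:+1/2
[6] X move#9: -1:-1/5*, -5:-1/1
[5] O move#10: -1:+1/4*, -5:+1/0
[4] X move#11: -1:-1/3*
[3] O move#12: -1:+1/2*
[2] X move#13: -1:-1/1*
[1] O move#14: -1:+1/0*
[0] end (terminal -1, X#15); searched 14 to 14

PV length from [14]: 14 plies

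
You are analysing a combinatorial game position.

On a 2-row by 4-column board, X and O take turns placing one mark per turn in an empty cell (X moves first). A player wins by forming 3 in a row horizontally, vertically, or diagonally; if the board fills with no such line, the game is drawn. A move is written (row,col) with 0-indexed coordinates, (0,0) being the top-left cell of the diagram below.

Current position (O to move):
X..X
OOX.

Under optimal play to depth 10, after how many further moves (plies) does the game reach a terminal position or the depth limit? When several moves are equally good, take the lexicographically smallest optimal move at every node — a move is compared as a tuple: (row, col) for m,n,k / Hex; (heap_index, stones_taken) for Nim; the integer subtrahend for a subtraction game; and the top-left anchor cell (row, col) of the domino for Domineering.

PV length from [X..X/OOX.]: 3 plies

[X..X/OOX.] O move#1: (0,1):+0/XO.X/OOX.*, (0,2):+0/X.OX/OOX., (1,3):+0/X..X/OOXO
[XO.X/OOX.] X move#2: (0,2):+0/XOXX/OOX.*, (1,3):+0/XO.X/OOXX
[XOXX/OOX.] O move#3: (1,3):+0/XOXX/OOXO*
[XOXX/OOXO] end (terminal +0, X#4); searched X..X/OOX. to 10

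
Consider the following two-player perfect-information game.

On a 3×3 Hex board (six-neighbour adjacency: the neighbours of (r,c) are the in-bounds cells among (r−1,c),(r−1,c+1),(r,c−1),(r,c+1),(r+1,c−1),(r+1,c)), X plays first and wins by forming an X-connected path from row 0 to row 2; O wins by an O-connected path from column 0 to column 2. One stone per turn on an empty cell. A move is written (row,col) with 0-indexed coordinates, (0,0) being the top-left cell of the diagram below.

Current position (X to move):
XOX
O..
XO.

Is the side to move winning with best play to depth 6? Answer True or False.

ply 1, X at XOX/O../XO. | (1,1)=+1→XOX/OX./XO.*; (1,2)=+1→XOX/O.X/XO.; (2,2)=+1→XOX/O../XOX
ply 2: XOX/OX./XO. is terminal -1 (O); from XOX/O../XO. depth 6

X winning at [XOX/O../XO.]: True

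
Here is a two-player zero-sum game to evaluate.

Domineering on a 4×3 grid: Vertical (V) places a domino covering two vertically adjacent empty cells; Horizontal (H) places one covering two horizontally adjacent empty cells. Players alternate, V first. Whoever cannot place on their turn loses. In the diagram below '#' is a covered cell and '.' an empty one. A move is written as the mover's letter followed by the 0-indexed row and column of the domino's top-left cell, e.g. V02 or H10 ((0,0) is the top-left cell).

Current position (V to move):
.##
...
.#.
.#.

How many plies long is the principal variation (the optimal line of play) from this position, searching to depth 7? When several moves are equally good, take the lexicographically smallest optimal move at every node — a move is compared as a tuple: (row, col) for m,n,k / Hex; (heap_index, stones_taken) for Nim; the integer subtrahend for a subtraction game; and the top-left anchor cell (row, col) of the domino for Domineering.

ply 1, V at .##/.../.#./.#. | V00=+1→###/#../.#./.#.*; V10=+1→.##/#../##./.#.; V12=+1→.##/..#/.##/.#.; V20=+1→.##/.../##./##.; V22=+1→.##/.../.##/.##
ply 2, H at ###/#../.#./.#. | H11=-1→###/###/.#./.#.*
ply 3, V at ###/###/.#./.#. | V20=+1→###/###/##./##.*; V22=+1→###/###/.##/.##
ply 4: ###/###/##./##. is terminal -1 (H); from .##/.../.#./.#. depth 7

PV length from [.##/.../.#./.#.]: 3 plies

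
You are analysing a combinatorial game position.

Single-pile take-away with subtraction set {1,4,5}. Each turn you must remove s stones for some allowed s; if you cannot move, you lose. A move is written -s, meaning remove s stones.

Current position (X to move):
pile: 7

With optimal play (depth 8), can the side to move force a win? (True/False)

p1 X@[7]: -1[6]-1 -4[3]-1 -5[2]+1*
p2 O@[2]: -1[1]-1*
p3 X@[1]: -1[0]+1*
p4 O@[0] terminal -1; root [7] d8

X winning at [7]: True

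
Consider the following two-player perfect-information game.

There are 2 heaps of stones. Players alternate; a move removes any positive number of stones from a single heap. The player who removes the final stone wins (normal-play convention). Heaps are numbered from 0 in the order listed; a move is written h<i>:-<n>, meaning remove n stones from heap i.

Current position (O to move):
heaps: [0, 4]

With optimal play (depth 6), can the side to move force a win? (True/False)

[(0,4)] O move#1: h1:-1:-1/(0,3), h1:-2:-1/(0,2), h1:-3:-1/(0,1), h1:-4:+1/(0,0)*
[(0,0)] end (terminal -1, X#2); searched (0,4) to 6

O winning at [(0,4)]: True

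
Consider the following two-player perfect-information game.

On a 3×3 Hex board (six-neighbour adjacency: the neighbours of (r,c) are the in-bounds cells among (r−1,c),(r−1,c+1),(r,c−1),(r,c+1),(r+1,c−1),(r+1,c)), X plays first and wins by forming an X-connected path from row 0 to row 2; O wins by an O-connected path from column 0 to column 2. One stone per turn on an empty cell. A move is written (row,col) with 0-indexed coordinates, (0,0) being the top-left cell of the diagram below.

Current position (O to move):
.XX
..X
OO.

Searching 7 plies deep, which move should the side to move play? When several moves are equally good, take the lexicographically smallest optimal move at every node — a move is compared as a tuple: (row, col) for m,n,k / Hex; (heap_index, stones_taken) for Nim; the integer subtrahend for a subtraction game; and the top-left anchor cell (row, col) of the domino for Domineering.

O's best at [.XX/..X/OO.]: (2,2)

p1 O@[.XX/..X/OO.]: (0,0)[OXX/..X/OO.]-1 (1,0)[.XX/O.X/OO.]-1 (1,1)[.XX/.OX/OO.]-1 (2,2)[.XX/..X/OOO]+1*
p2 X@[.XX/..X/OOO] terminal -1; root [.XX/..X/OO.] d7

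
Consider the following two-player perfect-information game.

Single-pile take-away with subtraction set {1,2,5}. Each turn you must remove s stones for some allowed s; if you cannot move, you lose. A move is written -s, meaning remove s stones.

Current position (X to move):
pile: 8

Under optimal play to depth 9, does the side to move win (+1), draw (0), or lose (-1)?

[8] X move#1: -1:-1/7, -2:+1/6*, -5:+1/3
[6] O move#2: -1:-1/5*, -2:-1/4, -5:-1/1
[5] X move#3: -1:-1/4, -2:+1/3*, -5:+1/0
[3] O move#4: -1:-1/2*, -2:-1/1
[2] X move#5: -1:-1/1, -2:+1/0*
[0] end (terminal -1, O#6); searched 8 to 9

value(8, X) = +1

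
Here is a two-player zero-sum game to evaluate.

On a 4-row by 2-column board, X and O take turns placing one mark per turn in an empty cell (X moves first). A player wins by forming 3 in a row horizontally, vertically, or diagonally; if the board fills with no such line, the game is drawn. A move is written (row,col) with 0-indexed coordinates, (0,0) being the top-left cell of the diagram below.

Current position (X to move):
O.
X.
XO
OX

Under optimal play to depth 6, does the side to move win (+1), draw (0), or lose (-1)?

p1 X@[O./X./XO/OX]: (0,1)[OX/X./XO/OX]+0* (1,1)[O./XX/XO/OX]+0
p2 O@[OX/X./XO/OX]: (1,1)[OX/XO/XO/OX]+0*
p3 X@[OX/XO/XO/OX] terminal +0; root [O./X./XO/OX] d6

value(O./X./XO/OX, X) = 0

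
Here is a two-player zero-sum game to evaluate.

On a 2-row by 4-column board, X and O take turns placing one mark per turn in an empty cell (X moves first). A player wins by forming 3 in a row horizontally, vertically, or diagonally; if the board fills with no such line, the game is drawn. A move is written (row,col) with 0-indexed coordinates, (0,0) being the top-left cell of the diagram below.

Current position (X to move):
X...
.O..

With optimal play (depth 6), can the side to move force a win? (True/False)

X winning at [X.../.O..]: False

ply 1, X at X.../.O.. | (0,1)=+0→XX../.O..*; (0,2)=+0→X.X./.O..; (0,3)=-1→X..X/.O..; (1,0)=+0→X.../XO..; (1,2)=+0→X.../.OX.; (1,3)=+0→X.../.O.X
ply 2, O at XX../.O.. | (0,2)=+0→XXO./.O..*; (0,3)=-1→XX.O/.O..; (1,0)=-1→XX../OO..; (1,2)=-1→XX../.OO.; (1,3)=-1→XX../.O.O
ply 3, X at XXO./.O.. | (0,3)=-1→XXOX/.O..; (1,0)=+0→XXO./XO..*; (1,2)=+0→XXO./.OX.; (1,3)=+0→XXO./.O.X
ply 4, O at XXO./XO.. | (0,3)=+0→XXOO/XO..*; (1,2)=+0→XXO./XOO.; (1,3)=+0→XXO./XO.O
ply 5, X at XXOO/XO.. | (1,2)=+0→XXOO/XOX.*; (1,3)=+0→XXOO/XO.X
ply 6, O at XXOO/XOX. | (1,3)=+0→XXOO/XOXO*
ply 7: XXOO/XOXO is terminal +0 (X); from X.../.O.. depth 6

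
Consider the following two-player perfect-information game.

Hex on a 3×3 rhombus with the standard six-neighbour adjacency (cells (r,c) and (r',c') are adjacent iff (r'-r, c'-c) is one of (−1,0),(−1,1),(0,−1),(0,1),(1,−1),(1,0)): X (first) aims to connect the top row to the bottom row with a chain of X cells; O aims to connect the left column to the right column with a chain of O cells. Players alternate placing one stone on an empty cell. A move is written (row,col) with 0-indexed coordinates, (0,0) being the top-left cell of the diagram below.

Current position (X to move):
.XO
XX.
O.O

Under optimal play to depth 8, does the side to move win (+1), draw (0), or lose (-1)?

value(.XO/XX./O.O, X) = +1

[.XO/XX./O.O] X move#1: (0,0):-1/XXO/XX./O.O, (1,2):-1/.XO/XXX/O.O, (2,1):+1/.XO/XX./OXO*
[.XO/XX./OXO] end (terminal -1, O#2); searched .XO/XX./O.O to 8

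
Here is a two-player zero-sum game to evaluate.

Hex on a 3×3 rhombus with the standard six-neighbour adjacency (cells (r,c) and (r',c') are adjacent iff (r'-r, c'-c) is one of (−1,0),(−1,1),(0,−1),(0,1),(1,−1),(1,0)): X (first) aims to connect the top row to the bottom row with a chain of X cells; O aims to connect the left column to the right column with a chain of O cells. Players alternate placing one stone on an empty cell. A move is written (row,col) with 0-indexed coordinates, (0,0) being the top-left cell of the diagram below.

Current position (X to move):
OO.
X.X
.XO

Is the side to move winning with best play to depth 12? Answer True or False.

[OO./X.X/.XO] X move#1: (0,2):+1/OOX/X.X/.XO*, (1,1):-1/OO./XXX/.XO, (2,0):-1/OO./X.X/XXO
[OOX/X.X/.XO] end (terminal -1, O#2); searched OO./X.X/.XO to 12

X winning at [OO./X.X/.XO]: True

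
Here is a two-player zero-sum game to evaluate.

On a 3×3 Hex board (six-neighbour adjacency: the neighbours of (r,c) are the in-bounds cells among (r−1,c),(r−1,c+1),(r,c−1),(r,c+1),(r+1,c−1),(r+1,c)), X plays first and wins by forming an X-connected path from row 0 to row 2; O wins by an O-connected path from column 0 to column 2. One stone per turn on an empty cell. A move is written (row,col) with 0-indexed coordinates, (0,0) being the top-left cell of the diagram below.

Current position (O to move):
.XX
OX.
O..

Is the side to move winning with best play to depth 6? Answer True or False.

p1 O@[.XX/OX./O..]: (0,0)[OXX/OX./O..]-1 (1,2)[.XX/OXO/O..]-1 (2,1)[.XX/OX./OO.]+1* (2,2)[.XX/OX./O.O]-1
p2 X@[.XX/OX./OO.]: (0,0)[XXX/OX./OO.]-1* (1,2)[.XX/OXX/OO.]-1 (2,2)[.XX/OX./OOX]-1
p3 O@[XXX/OX./OO.]: (1,2)[XXX/OXO/OO.]+1* (2,2)[XXX/OX./OOO]+1
p4 X@[XXX/OXO/OO.] terminal -1; root [.XX/OX./O..] d6

O winning at [.XX/OX./O..]: True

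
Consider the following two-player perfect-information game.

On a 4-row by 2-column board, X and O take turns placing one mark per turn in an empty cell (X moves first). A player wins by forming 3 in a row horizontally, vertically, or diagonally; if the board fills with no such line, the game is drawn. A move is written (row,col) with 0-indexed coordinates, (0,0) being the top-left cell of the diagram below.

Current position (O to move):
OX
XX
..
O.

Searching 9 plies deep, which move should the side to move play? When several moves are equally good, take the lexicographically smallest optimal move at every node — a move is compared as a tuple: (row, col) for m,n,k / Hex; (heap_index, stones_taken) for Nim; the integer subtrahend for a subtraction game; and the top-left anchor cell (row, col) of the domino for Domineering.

O's best at [OX/XX/../O.]: (2,1)

[OX/XX/../O.] O move#1: (2,0):-1/OX/XX/O./O., (2,1):+0/OX/XX/.O/O.*, (3,1):-1/OX/XX/../OO
[OX/XX/.O/O.] X move#2: (2,0):+0/OX/XX/XO/O.*, (3,1):+0/OX/XX/.O/OX
[OX/XX/XO/O.] O move#3: (3,1):+0/OX/XX/XO/OO*
[OX/XX/XO/OO] end (terminal +0, X#4); searched OX/XX/../O. to 9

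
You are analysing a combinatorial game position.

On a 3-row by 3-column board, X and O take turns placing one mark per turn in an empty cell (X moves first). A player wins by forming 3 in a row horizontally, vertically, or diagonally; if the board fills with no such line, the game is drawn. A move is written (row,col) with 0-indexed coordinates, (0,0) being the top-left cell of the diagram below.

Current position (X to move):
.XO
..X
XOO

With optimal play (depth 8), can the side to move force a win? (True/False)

[.XO/..X/XOO] X move#1: (0,0):+0/XXO/..X/XOO, (1,0):+1/.XO/X.X/XOO*, (1,1):+0/.XO/.XX/XOO
[.XO/X.X/XOO] O move#2: (0,0):-1/OXO/X.X/XOO*, (1,1):-1/.XO/XOX/XOO
[OXO/X.X/XOO] X move#3: (1,1):+1/OXO/XXX/XOO*
[OXO/XXX/XOO] end (terminal -1, O#4); searched .XO/..X/XOO to 8

X winning at [.XO/..X/XOO]: True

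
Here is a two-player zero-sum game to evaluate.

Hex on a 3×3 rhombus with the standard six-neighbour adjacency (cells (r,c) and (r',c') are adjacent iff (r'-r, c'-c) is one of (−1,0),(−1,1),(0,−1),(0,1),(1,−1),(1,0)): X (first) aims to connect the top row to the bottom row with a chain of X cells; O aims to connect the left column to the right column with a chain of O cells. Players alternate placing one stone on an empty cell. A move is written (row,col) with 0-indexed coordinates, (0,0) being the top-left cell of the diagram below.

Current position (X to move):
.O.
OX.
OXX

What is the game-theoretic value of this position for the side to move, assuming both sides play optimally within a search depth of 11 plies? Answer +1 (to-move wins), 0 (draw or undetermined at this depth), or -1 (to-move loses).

[.O./OX./OXX] X move#1: (0,0):-1/XO./OX./OXX, (0,2):+1/.OX/OX./OXX*, (1,2):-1/.O./OXX/OXX
[.OX/OX./OXX] end (terminal -1, O#2); searched .O./OX./OXX to 11

value(.O./OX./OXX, X) = +1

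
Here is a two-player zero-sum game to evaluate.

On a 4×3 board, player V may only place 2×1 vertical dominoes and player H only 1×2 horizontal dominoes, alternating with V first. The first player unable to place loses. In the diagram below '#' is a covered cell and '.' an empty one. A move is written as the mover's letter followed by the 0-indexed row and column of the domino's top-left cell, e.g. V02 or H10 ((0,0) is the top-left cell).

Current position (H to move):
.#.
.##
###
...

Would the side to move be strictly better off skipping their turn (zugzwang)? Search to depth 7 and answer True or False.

[.#./.##/###/...] H move#1: H30:-1/.#./.##/###/##.*, H31:-1/.#./.##/###/.##
[.#./.##/###/##.] V move#2: V00:+1/##./###/###/##.*
[##./###/###/##.] end (terminal -1, H#3); searched .#./.##/###/... to 7
if H skipped the turn, V would face:
~ [.#./.##/###/...] V move#1: V00:-1/##./###/###/...*
~ [##./###/###/...] H move#2: H30:+1/##./###/###/##.*, H31:+1/##./###/###/.##
~ [##./###/###/##.] end (terminal -1, V#3); searched .#./.##/###/... to 7
compare (H): move=-1 vs pass=+1

zugzwang(.#./.##/###/..., H) = True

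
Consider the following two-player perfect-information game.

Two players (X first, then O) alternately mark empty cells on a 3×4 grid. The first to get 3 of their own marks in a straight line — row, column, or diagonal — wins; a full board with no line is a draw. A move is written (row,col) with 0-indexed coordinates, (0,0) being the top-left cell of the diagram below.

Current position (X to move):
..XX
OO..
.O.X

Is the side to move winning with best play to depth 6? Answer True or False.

ply 1, X at ..XX/OO../.O.X | (0,0)=-1→X.XX/OO../.O.X; (0,1)=+1→.XXX/OO../.O.X*; (1,2)=-1→..XX/OOX./.O.X; (1,3)=+1→..XX/OO.X/.O.X; (2,0)=-1→..XX/OO../XO.X; (2,2)=-1→..XX/OO../.OXX
ply 2: .XXX/OO../.O.X is terminal -1 (O); from ..XX/OO../.O.X depth 6

X winning at [..XX/OO../.O.X]: True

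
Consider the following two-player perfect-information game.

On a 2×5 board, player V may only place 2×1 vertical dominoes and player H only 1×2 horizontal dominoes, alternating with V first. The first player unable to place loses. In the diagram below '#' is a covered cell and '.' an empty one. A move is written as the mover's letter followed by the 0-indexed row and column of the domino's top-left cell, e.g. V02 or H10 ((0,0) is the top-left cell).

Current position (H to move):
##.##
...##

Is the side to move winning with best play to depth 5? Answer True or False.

[##.##/...##] H move#1: H10:-1/##.##/##.##, H11:+1/##.##/.####*
[##.##/.####] end (terminal -1, V#2); searched ##.##/...## to 5

H winning at [##.##/...##]: True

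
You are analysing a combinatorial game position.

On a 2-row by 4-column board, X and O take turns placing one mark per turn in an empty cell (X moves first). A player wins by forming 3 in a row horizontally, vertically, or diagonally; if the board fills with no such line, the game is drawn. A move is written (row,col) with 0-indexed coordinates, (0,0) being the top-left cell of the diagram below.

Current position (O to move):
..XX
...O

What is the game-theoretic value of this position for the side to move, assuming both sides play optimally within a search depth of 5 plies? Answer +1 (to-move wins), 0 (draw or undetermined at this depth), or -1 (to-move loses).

value(..XX/...O, O) = 0

ply 1, O at ..XX/...O | (0,0)=-1→O.XX/...O; (0,1)=+0→.OXX/...O*; (1,0)=-1→..XX/O..O; (1,1)=-1→..XX/.O.O; (1,2)=-1→..XX/..OO
ply 2, X at .OXX/...O | (0,0)=+0→XOXX/...O*; (1,0)=+0→.OXX/X..O; (1,1)=+0→.OXX/.X.O; (1,2)=+0→.OXX/..XO
ply 3, O at XOXX/...O | (1,0)=+0→XOXX/O..O*; (1,1)=+0→XOXX/.O.O; (1,2)=+0→XOXX/..OO
ply 4, X at XOXX/O..O | (1,1)=+0→XOXX/OX.O*; (1,2)=+0→XOXX/O.XO
ply 5, O at XOXX/OX.O | (1,2)=+0→XOXX/OXOO*
ply 6: XOXX/OXOO is terminal +0 (X); from ..XX/...O depth 5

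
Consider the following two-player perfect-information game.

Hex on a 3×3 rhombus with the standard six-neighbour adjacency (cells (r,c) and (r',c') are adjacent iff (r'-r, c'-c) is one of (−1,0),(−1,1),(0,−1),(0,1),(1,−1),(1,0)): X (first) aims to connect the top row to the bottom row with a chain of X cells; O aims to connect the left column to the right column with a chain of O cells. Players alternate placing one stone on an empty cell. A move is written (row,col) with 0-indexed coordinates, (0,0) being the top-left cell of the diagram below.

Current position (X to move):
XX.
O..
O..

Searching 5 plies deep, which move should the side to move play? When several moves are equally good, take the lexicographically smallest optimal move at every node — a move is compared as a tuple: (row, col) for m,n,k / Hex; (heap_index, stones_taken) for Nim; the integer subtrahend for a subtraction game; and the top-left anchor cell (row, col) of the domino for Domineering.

X's best at [XX./O../O..]: (1,2)

p1 X@[XX./O../O..]: (0,2)[XXX/O../O..]-1 (1,1)[XX./OX./O..]-1 (1,2)[XX./O.X/O..]+1* (2,1)[XX./O../OX.]-1 (2,2)[XX./O../O.X]-1
p2 O@[XX./O.X/O..]: (0,2)[XXO/O.X/O..]-1* (1,1)[XX./OOX/O..]-1 (2,1)[XX./O.X/OO.]-1 (2,2)[XX./O.X/O.O]-1
p3 X@[XXO/O.X/O..]: (1,1)[XXO/OXX/O..]+1* (2,1)[XXO/O.X/OX.]-1 (2,2)[XXO/O.X/O.X]-1
p4 O@[XXO/OXX/O..]: (2,1)[XXO/OXX/OO.]-1* (2,2)[XXO/OXX/O.O]-1
p5 X@[XXO/OXX/OO.]: (2,2)[XXO/OXX/OOX]+1*
p6 O@[XXO/OXX/OOX] terminal -1; root [XX./O../O..] d5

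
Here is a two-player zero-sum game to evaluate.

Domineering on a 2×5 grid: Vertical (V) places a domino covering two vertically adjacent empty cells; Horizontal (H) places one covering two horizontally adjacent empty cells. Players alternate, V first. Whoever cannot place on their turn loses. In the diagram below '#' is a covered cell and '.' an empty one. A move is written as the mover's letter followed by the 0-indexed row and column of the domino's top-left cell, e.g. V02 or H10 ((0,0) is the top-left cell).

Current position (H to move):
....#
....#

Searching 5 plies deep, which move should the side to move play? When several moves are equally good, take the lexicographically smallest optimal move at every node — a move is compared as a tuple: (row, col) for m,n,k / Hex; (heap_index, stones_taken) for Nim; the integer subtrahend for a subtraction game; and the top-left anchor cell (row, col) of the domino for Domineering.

H's best at [....#/....#]: H01

ply 1, H at ....#/....# | H00=-1→##..#/....#; H01=+1→.##.#/....#*; H02=-1→..###/....#; H10=-1→....#/##..#; H11=+1→....#/.##.#; H12=-1→....#/..###
ply 2, V at .##.#/....# | V00=-1→###.#/#...#*; V03=-1→.####/...##
ply 3, H at ###.#/#...# | H11=-1→###.#/###.#; H12=+1→###.#/#.###*
ply 4: ###.#/#.### is terminal -1 (V); from ....#/....# depth 5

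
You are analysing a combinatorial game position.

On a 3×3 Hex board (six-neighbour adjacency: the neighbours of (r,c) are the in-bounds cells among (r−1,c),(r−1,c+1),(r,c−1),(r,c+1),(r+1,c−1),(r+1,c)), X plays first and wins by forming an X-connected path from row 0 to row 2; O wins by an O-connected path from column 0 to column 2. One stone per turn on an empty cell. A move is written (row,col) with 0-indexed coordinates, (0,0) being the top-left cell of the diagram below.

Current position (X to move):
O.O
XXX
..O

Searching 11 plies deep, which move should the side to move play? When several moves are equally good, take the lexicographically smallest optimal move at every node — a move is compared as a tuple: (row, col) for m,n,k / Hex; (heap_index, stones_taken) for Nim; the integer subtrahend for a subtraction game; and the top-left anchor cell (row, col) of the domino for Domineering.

p1 X@[O.O/XXX/..O]: (0,1)[OXO/XXX/..O]+1* (2,0)[O.O/XXX/X.O]-1 (2,1)[O.O/XXX/.XO]-1
p2 O@[OXO/XXX/..O]: (2,0)[OXO/XXX/O.O]-1* (2,1)[OXO/XXX/.OO]-1
p3 X@[OXO/XXX/O.O]: (2,1)[OXO/XXX/OXO]+1*
p4 O@[OXO/XXX/OXO] terminal -1; root [O.O/XXX/..O] d11

X's best at [O.O/XXX/..O]: (0,1)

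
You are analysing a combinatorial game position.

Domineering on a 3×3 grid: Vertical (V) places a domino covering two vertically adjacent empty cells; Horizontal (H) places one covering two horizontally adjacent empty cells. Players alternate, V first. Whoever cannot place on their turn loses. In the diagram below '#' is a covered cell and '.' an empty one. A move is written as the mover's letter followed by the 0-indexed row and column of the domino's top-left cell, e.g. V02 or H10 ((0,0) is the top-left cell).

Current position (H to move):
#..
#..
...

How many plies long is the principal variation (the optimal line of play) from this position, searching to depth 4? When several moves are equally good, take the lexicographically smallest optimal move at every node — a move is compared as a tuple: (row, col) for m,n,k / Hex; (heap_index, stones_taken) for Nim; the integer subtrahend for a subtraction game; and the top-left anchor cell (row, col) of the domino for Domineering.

PV length from [#../#../...]: 1 ply

ply 1, H at #../#../... | H01=-1→###/#../...; H11=+1→#../###/...*; H20=-1→#../#../##.; H21=-1→#../#../.##
ply 2: #../###/... is terminal -1 (V); from #../#../... depth 4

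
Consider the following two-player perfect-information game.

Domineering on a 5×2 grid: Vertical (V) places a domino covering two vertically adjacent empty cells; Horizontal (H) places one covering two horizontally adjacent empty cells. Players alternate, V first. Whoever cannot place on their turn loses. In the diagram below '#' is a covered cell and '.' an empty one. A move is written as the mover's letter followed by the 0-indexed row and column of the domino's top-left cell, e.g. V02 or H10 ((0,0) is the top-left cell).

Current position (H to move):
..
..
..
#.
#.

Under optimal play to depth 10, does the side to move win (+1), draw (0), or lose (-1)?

value(../../../#./#., H) = +1

ply 1, H at ../../../#./#. | H00=-1→##/../../#./#.; H10=+1→../##/../#./#.*; H20=-1→../../##/#./#.
ply 2, V at ../##/../#./#. | V21=-1→../##/.#/##/#.*; V31=-1→../##/../##/##
ply 3, H at ../##/.#/##/#. | H00=+1→##/##/.#/##/#.*
ply 4: ##/##/.#/##/#. is terminal -1 (V); from ../../../#./#. depth 10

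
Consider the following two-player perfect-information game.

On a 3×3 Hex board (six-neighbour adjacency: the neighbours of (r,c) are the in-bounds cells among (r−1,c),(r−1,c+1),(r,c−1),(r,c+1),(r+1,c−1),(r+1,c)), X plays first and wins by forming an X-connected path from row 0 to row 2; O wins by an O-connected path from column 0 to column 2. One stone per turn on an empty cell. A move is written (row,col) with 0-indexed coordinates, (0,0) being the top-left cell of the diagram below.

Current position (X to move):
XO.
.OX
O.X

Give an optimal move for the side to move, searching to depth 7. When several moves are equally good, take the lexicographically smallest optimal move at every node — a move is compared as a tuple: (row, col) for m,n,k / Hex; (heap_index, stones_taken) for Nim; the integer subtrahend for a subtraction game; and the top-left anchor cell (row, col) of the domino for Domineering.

X's best at [XO./.OX/O.X]: (0,2)

ply 1, X at XO./.OX/O.X | (0,2)=+1→XOX/.OX/O.X*; (1,0)=-1→XO./XOX/O.X; (2,1)=-1→XO./.OX/OXX
ply 2: XOX/.OX/O.X is terminal -1 (O); from XO./.OX/O.X depth 7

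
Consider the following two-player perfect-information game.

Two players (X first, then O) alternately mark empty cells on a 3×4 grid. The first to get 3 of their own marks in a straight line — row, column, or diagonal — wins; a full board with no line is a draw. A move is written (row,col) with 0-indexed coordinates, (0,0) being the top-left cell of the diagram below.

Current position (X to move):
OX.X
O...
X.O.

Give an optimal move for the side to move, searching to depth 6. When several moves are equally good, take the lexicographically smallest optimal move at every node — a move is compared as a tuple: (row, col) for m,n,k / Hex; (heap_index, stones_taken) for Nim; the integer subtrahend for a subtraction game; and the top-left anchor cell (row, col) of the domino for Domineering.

X's best at [OX.X/O.../X.O.]: (0,2)

ply 1, X at OX.X/O.../X.O. | (0,2)=+1→OXXX/O.../X.O.*; (1,1)=+1→OX.X/OX../X.O.; (1,2)=-1→OX.X/O.X./X.O.; (1,3)=-1→OX.X/O..X/X.O.; (2,1)=-1→OX.X/O.../XXO.; (2,3)=-1→OX.X/O.../X.OX
ply 2: OXXX/O.../X.O. is terminal -1 (O); from OX.X/O.../X.O. depth 6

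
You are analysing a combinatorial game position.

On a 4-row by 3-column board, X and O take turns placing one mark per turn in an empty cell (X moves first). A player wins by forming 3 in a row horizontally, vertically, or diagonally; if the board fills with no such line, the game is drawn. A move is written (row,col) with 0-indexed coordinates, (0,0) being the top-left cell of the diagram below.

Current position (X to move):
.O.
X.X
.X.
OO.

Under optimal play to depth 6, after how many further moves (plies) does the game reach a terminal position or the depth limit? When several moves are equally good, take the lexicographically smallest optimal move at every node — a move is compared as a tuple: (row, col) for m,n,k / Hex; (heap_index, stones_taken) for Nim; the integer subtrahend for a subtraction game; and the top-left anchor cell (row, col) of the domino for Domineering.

p1 X@[.O./X.X/.X./OO.]: (0,0)[XO./X.X/.X./OO.]-1 (0,2)[.OX/X.X/.X./OO.]-1 (1,1)[.O./XXX/.X./OO.]+1* (2,0)[.O./X.X/XX./OO.]-1 (2,2)[.O./X.X/.XX/OO.]-1 (3,2)[.O./X.X/.X./OOX]+1
p2 O@[.O./XXX/.X./OO.] terminal -1; root [.O./X.X/.X./OO.] d6

PV length from [.O./X.X/.X./OO.]: 1 ply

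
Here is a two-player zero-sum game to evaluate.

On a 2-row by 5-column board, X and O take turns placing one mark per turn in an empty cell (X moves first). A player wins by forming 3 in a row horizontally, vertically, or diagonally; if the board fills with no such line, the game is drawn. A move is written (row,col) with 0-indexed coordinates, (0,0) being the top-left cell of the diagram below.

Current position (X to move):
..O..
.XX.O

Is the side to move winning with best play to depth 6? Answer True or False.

ply 1, X at ..O../.XX.O | (0,0)=+1→X.O../.XX.O*; (0,1)=+1→.XO../.XX.O; (0,3)=+1→..OX./.XX.O; (0,4)=+1→..O.X/.XX.O; (1,0)=+1→..O../XXX.O; (1,3)=+1→..O../.XXXO
ply 2, O at X.O../.XX.O | (0,1)=-1→XOO../.XX.O*; (0,3)=-1→X.OO./.XX.O; (0,4)=-1→X.O.O/.XX.O; (1,0)=-1→X.O../OXX.O; (1,3)=-1→X.O../.XXOO
ply 3, X at XOO../.XX.O | (0,3)=+1→XOOX./.XX.O*; (0,4)=-1→XOO.X/.XX.O; (1,0)=+1→XOO../XXX.O; (1,3)=+1→XOO../.XXXO
ply 4, O at XOOX./.XX.O | (0,4)=-1→XOOXO/.XX.O*; (1,0)=-1→XOOX./OXX.O; (1,3)=-1→XOOX./.XXOO
ply 5, X at XOOXO/.XX.O | (1,0)=+1→XOOXO/XXX.O*; (1,3)=+1→XOOXO/.XXXO
ply 6: XOOXO/XXX.O is terminal -1 (O); from ..O../.XX.O depth 6

X winning at [..O../.XX.O]: True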